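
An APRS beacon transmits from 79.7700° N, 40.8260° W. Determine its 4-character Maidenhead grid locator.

GQ99

Add 180° to longitude and 90° to latitude: 139.17, 169.77.
Field: 139.17/20 → 6 → G, 169.77/10 → 16 → Q; chars GQ.
Square: 19.17/2 → 9, 9.77/1 → 9; chars 99.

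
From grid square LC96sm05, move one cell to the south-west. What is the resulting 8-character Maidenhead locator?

LC96rm94

Longitude extended square 0; −1 → -1, wraps to 9, carry into subsquare.
Longitude subsquare s = 18; −1 → 17 = r.
Latitude extended square 5; −1 → 4.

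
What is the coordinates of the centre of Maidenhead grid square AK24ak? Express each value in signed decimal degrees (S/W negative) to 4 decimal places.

Field A=0, K=10: +0·20° lon, +10·10° lat → SW at lon -180°, lat 10°.
Square 2, 4: +2·2° lon, +4·1° lat → SW at lon -176°, lat 14°.
Subsquare a=0, k=10: +0·0.0833333° lon, +10·0.0416667° lat → SW at lon -176°, lat 14.4167°.
Cell spans 0.0833333° lon × 0.0416667° lat. Centre is SW corner plus half of each.
latitude 14.4375, longitude -175.9583.

14.4375, -175.9583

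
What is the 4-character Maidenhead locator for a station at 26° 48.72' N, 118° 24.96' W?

DL06

Add 180° to longitude and 90° to latitude: 61.58, 116.81.
Field: 61.58/20 → 3 → D, 116.81/10 → 11 → L; chars DL.
Square: 1.58/2 → 0, 6.81/1 → 6; chars 06.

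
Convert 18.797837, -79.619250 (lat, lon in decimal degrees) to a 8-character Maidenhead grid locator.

FK08et51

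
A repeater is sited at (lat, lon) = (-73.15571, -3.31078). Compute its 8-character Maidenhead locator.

Add 180° to longitude and 90° to latitude: 176.68922, 16.84429.
Field (20°×10°, letters A–R): 176.68922/20 → 8 → I, 16.84429/10 → 1 → B; chars IB.
Square (2°×1°, digits 0–9): 16.68922/2 → 8, 6.84429/1 → 6; chars 86.
Subsquare (5′×2.5′, letters a–x): 0.68922/0.0833333 → 8 → i, 0.84429/0.0416667 → 20 → u; chars iu.
Extended square (30″×15″, digits 0–9): 0.02255/0.00833333 → 2, 0.01096/0.00416667 → 2; chars 22.

IB86iu22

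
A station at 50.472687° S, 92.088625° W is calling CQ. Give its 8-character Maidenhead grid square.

ED39wm96

Shift to the Maidenhead origin (180°W, 90°S): lon 87.91138, lat 39.52731.
Field (20°×10°, letters A–R): lon ⌊87.91138/20⌋ = 4 → E; lat ⌊39.52731/10⌋ = 3 → D.
Square (2°×1°, digits 0–9): lon ⌊7.91138/2⌋ = 3; lat ⌊9.52731/1⌋ = 9.
Subsquare (5′×2.5′, letters a–x): lon ⌊1.91138/0.0833333⌋ = 22 → w; lat ⌊0.52731/0.0416667⌋ = 12 → m.
Extended square (30″×15″, digits 0–9): lon ⌊0.07804/0.00833333⌋ = 9; lat ⌊0.02731/0.00416667⌋ = 6.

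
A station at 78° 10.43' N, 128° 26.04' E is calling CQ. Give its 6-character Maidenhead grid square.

Add 180° to longitude and 90° to latitude: 308.4340, 168.1738.
Field: lon ⌊308.4340/20⌋ = 15 → P; lat ⌊168.1738/10⌋ = 16 → Q.
Square: lon ⌊8.4340/2⌋ = 4; lat ⌊8.1738/1⌋ = 8.
Subsquare: lon ⌊0.4340/0.0833333⌋ = 5 → f; lat ⌊0.1738/0.0416667⌋ = 4 → e.

PQ48fe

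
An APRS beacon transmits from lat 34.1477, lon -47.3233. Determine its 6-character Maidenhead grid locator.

GM64id

Shift to the Maidenhead origin (180°W, 90°S): lon 132.6767, lat 124.1477.
Field: lon ⌊132.6767/20⌋ = 6 → G; lat ⌊124.1477/10⌋ = 12 → M.
Square: lon ⌊12.6767/2⌋ = 6; lat ⌊4.1477/1⌋ = 4.
Subsquare: lon ⌊0.6767/0.0833333⌋ = 8 → i; lat ⌊0.1477/0.0416667⌋ = 3 → d.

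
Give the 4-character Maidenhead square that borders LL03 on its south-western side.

KL92

Longitude square 0; −1 → -1, wraps to 9, carry into field.
Longitude field L = 11; −1 → 10 = K.
Latitude square 3; −1 → 2.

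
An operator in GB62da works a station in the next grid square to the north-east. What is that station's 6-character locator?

GB62eb

Longitude subsquare d = 3; +1 → 4 = e.
Latitude subsquare a = 0; +1 → 1 = b.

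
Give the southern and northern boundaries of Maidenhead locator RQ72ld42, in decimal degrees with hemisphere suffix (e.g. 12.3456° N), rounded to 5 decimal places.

Field R=17, Q=16: +17·20° lon, +16·10° lat → SW at lon 160°, lat 70°.
Square 7, 2: +7·2° lon, +2·1° lat → SW at lon 174°, lat 72°.
Subsquare l=11, d=3: +11·0.0833333° lon, +3·0.0416667° lat → SW at lon 174.917°, lat 72.125°.
Extended square 4, 2: +4·0.00833333° lon, +2·0.00416667° lat → SW at lon 174.95°, lat 72.1333°.
Cell spans 0.00833333° lon × 0.00416667° lat.
south 72.13333° N, north 72.13750° N.

72.13333° N, 72.13750° N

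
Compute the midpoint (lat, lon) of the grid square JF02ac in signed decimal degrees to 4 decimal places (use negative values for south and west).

-37.8958, 0.0417

Field J=9, F=5: +9·20° lon, +5·10° lat → SW at lon 0°, lat -40°.
Square 0, 2: +0·2° lon, +2·1° lat → SW at lon 0°, lat -38°.
Subsquare a=0, c=2: +0·0.0833333° lon, +2·0.0416667° lat → SW at lon 0°, lat -37.9167°.
Cell spans 0.0833333° lon × 0.0416667° lat. Centre is SW corner plus half of each.
latitude -37.8958, longitude 0.0417.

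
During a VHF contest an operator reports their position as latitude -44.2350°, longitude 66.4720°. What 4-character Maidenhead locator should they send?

ME35

Offset from 180°W / 90°S: lon 246.47°, lat 45.77°.
Field: 246.47/20 → 12 → M, 45.77/10 → 4 → E; chars ME.
Square: 6.47/2 → 3, 5.77/1 → 5; chars 35.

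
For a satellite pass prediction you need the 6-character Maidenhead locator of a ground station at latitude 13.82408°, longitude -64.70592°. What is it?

FK73pt

Add 180° to longitude and 90° to latitude: 115.2941, 103.8241.
Field: 115.2941/20 → 5 → F, 103.8241/10 → 10 → K; chars FK.
Square: 15.2941/2 → 7, 3.8241/1 → 3; chars 73.
Subsquare: 1.2941/0.0833333 → 15 → p, 0.8241/0.0416667 → 19 → t; chars pt.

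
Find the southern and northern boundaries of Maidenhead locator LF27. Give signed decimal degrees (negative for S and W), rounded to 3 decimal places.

-33.000, -32.000

Field L=11, F=5: +11·20° lon, +5·10° lat → SW at lon 40°, lat -40°.
Square 2, 7: +2·2° lon, +7·1° lat → SW at lon 44°, lat -33°.
Cell spans 2° lon × 1° lat.
south -33.000, north -32.000.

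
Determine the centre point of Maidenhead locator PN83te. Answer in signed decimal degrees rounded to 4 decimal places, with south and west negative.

43.1875, 137.6250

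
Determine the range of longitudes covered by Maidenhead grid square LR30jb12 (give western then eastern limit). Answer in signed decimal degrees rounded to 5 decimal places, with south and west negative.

Field L=11, R=17: +11·20° lon, +17·10° lat → SW at lon 40°, lat 80°.
Square 3, 0: +3·2° lon, +0·1° lat → SW at lon 46°, lat 80°.
Subsquare j=9, b=1: +9·0.0833333° lon, +1·0.0416667° lat → SW at lon 46.75°, lat 80.0417°.
Extended square 1, 2: +1·0.00833333° lon, +2·0.00416667° lat → SW at lon 46.7583°, lat 80.05°.
Cell spans 0.00833333° lon × 0.00416667° lat.
west 46.75833, east 46.76667.

46.75833, 46.76667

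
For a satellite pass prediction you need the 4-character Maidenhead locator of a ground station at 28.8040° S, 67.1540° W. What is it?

FG61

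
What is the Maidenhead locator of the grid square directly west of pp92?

Longitude square 9; −1 → 8.
The latitude characters are unchanged.

PP82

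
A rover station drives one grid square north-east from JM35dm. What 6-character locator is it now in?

Longitude subsquare d = 3; +1 → 4 = e.
Latitude subsquare m = 12; +1 → 13 = n.

JM35en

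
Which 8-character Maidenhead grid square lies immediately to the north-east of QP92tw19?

Longitude extended square 1; +1 → 2.
Latitude extended square 9; +1 → 10, wraps to 0, carry into subsquare.
Latitude subsquare w = 22; +1 → 23 = x.

QP92tx20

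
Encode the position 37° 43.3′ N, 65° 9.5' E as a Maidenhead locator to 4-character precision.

MM27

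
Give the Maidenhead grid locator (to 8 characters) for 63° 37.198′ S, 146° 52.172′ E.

QC36kj41

Shift to the Maidenhead origin (180°W, 90°S): lon 326.86953, lat 26.38003.
Field (20°×10°, letters A–R): lon ⌊326.86953/20⌋ = 16 → Q; lat ⌊26.38003/10⌋ = 2 → C.
Square (2°×1°, digits 0–9): lon ⌊6.86953/2⌋ = 3; lat ⌊6.38003/1⌋ = 6.
Subsquare (5′×2.5′, letters a–x): lon ⌊0.86953/0.0833333⌋ = 10 → k; lat ⌊0.38003/0.0416667⌋ = 9 → j.
Extended square (30″×15″, digits 0–9): lon ⌊0.03620/0.00833333⌋ = 4; lat ⌊0.00503/0.00416667⌋ = 1.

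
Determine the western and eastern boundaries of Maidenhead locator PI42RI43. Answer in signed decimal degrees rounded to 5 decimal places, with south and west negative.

Field P=15, I=8: +15·20° lon, +8·10° lat → SW at lon 120°, lat -10°.
Square 4, 2: +4·2° lon, +2·1° lat → SW at lon 128°, lat -8°.
Subsquare r=17, i=8: +17·0.0833333° lon, +8·0.0416667° lat → SW at lon 129.417°, lat -7.66667°.
Extended square 4, 3: +4·0.00833333° lon, +3·0.00416667° lat → SW at lon 129.45°, lat -7.65417°.
Cell spans 0.00833333° lon × 0.00416667° lat.
west 129.45000, east 129.45833.

129.45000, 129.45833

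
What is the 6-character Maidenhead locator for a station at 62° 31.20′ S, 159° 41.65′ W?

Offset from 180°W / 90°S: lon 20.3058°, lat 27.4800°.
Field: lon ⌊20.3058/20⌋ = 1 → B; lat ⌊27.4800/10⌋ = 2 → C.
Square: lon ⌊0.3058/2⌋ = 0; lat ⌊7.4800/1⌋ = 7.
Subsquare: lon ⌊0.3058/0.0833333⌋ = 3 → d; lat ⌊0.4800/0.0416667⌋ = 11 → l.

BC07dl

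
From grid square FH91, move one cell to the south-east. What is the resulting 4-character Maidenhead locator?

GH00

Longitude square 9; +1 → 10, wraps to 0, carry into field.
Longitude field F = 5; +1 → 6 = G.
Latitude square 1; −1 → 0.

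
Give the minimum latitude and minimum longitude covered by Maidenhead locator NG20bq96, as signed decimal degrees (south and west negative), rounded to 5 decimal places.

-29.30833, 84.15833

Field N=13, G=6: +13·20° lon, +6·10° lat → SW at lon 80°, lat -30°.
Square 2, 0: +2·2° lon, +0·1° lat → SW at lon 84°, lat -30°.
Subsquare b=1, q=16: +1·0.0833333° lon, +16·0.0416667° lat → SW at lon 84.0833°, lat -29.3333°.
Extended square 9, 6: +9·0.00833333° lon, +6·0.00416667° lat → SW at lon 84.1583°, lat -29.3083°.
latitude -29.30833, longitude 84.15833.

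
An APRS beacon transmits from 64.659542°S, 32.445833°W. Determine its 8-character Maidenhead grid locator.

Shift to the Maidenhead origin (180°W, 90°S): lon 147.55417, lat 25.34046.
Field (20°×10°, letters A–R): lon ⌊147.55417/20⌋ = 7 → H; lat ⌊25.34046/10⌋ = 2 → C.
Square (2°×1°, digits 0–9): lon ⌊7.55417/2⌋ = 3; lat ⌊5.34046/1⌋ = 5.
Subsquare (5′×2.5′, letters a–x): lon ⌊1.55417/0.0833333⌋ = 18 → s; lat ⌊0.34046/0.0416667⌋ = 8 → i.
Extended square (30″×15″, digits 0–9): lon ⌊0.05417/0.00833333⌋ = 6; lat ⌊0.00712/0.00416667⌋ = 1.

HC35si61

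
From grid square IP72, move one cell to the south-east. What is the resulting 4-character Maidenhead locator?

Longitude square 7; +1 → 8.
Latitude square 2; −1 → 1.

IP81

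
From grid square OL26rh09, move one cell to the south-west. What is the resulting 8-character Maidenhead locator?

OL26qh98

Longitude extended square 0; −1 → -1, wraps to 9, carry into subsquare.
Longitude subsquare r = 17; −1 → 16 = q.
Latitude extended square 9; −1 → 8.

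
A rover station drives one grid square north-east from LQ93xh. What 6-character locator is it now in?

MQ03ai

Longitude subsquare x = 23; +1 → 24, wraps to 0 = a, carry into square.
Longitude square 9; +1 → 10, wraps to 0, carry into field.
Longitude field L = 11; +1 → 12 = M.
Latitude subsquare h = 7; +1 → 8 = i.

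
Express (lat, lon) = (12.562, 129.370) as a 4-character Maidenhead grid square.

Offset from 180°W / 90°S: lon 309.37°, lat 102.56°.
Field: lon ⌊309.37/20⌋ = 15 → P; lat ⌊102.56/10⌋ = 10 → K.
Square: lon ⌊9.37/2⌋ = 4; lat ⌊2.56/1⌋ = 2.

PK42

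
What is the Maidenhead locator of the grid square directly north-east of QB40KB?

Longitude subsquare k = 10; +1 → 11 = l.
Latitude subsquare b = 1; +1 → 2 = c.

QB40lc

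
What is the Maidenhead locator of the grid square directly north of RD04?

RD05

Latitude square 4; +1 → 5.
The longitude characters are unchanged.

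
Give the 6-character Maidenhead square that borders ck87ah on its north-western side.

CK77xi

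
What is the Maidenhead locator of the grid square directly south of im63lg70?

IM63lf79

Latitude extended square 0; −1 → -1, wraps to 9, carry into subsquare.
Latitude subsquare g = 6; −1 → 5 = f.
The longitude characters are unchanged.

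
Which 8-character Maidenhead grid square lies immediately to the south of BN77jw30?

BN77jv39

Latitude extended square 0; −1 → -1, wraps to 9, carry into subsquare.
Latitude subsquare w = 22; −1 → 21 = v.
The longitude characters are unchanged.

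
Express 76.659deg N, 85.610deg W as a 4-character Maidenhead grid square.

Offset from 180°W / 90°S: lon 94.39°, lat 166.66°.
Field (20°×10°, letters A–R): lon ⌊94.39/20⌋ = 4 → E; lat ⌊166.66/10⌋ = 16 → Q.
Square (2°×1°, digits 0–9): lon ⌊14.39/2⌋ = 7; lat ⌊6.66/1⌋ = 6.

EQ76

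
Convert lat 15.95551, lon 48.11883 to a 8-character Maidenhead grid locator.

Offset from 180°W / 90°S: lon 228.11883°, lat 105.95551°.
Field (20°×10°, letters A–R): 228.11883/20 → 11 → L, 105.95551/10 → 10 → K; chars LK.
Square (2°×1°, digits 0–9): 8.11883/2 → 4, 5.95551/1 → 5; chars 45.
Subsquare (5′×2.5′, letters a–x): 0.11883/0.0833333 → 1 → b, 0.95551/0.0416667 → 22 → w; chars bw.
Extended square (30″×15″, digits 0–9): 0.03550/0.00833333 → 4, 0.03884/0.00416667 → 9; chars 49.

LK45bw49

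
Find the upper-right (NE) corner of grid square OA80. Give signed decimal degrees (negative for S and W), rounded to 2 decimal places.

Field O=14, A=0: +14·20° lon, +0·10° lat → SW at lon 100°, lat -90°.
Square 8, 0: +8·2° lon, +0·1° lat → SW at lon 116°, lat -90°.
Cell spans 2° lon × 1° lat. NE corner is SW corner plus one full cell.
latitude -89.00, longitude 118.00.

-89.00, 118.00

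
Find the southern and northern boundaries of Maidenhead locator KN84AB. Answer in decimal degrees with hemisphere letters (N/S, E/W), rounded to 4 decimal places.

44.0417° N, 44.0833° N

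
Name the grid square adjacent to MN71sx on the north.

MN72sa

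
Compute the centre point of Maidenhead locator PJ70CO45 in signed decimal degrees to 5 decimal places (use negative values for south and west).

Field P=15, J=9: +15·20° lon, +9·10° lat → SW at lon 120°, lat 0°.
Square 7, 0: +7·2° lon, +0·1° lat → SW at lon 134°, lat 0°.
Subsquare c=2, o=14: +2·0.0833333° lon, +14·0.0416667° lat → SW at lon 134.167°, lat 0.583333°.
Extended square 4, 5: +4·0.00833333° lon, +5·0.00416667° lat → SW at lon 134.2°, lat 0.604167°.
Cell spans 0.00833333° lon × 0.00416667° lat. Centre is SW corner plus half of each.
latitude 0.60625, longitude 134.20417.

0.60625, 134.20417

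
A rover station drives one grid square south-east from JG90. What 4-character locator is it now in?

KF09

Longitude square 9; +1 → 10, wraps to 0, carry into field.
Longitude field J = 9; +1 → 10 = K.
Latitude square 0; −1 → -1, wraps to 9, carry into field.
Latitude field G = 6; −1 → 5 = F.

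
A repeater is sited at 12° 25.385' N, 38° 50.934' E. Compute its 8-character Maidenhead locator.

Offset from 180°W / 90°S: lon 218.84890°, lat 102.42308°.
Field: 218.84890/20 → 10 → K, 102.42308/10 → 10 → K; chars KK.
Square: 18.84890/2 → 9, 2.42308/1 → 2; chars 92.
Subsquare: 0.84890/0.0833333 → 10 → k, 0.42308/0.0416667 → 10 → k; chars kk.
Extended square: 0.01557/0.00833333 → 1, 0.00642/0.00416667 → 1; chars 11.

KK92kk11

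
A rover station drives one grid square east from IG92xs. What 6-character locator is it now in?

Longitude subsquare x = 23; +1 → 24, wraps to 0 = a, carry into square.
Longitude square 9; +1 → 10, wraps to 0, carry into field.
Longitude field I = 8; +1 → 9 = J.
The latitude characters are unchanged.

JG02as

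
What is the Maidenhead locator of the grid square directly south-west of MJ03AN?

Longitude subsquare a = 0; −1 → -1, wraps to 23 = x, carry into square.
Longitude square 0; −1 → -1, wraps to 9, carry into field.
Longitude field M = 12; −1 → 11 = L.
Latitude subsquare n = 13; −1 → 12 = m.

LJ93xm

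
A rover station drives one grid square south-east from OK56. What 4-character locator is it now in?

Longitude square 5; +1 → 6.
Latitude square 6; −1 → 5.

OK65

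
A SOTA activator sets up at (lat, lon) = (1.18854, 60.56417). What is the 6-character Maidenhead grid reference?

MJ01ge

Shift to the Maidenhead origin (180°W, 90°S): lon 240.5642, lat 91.1885.
Field: lon ⌊240.5642/20⌋ = 12 → M; lat ⌊91.1885/10⌋ = 9 → J.
Square: lon ⌊0.5642/2⌋ = 0; lat ⌊1.1885/1⌋ = 1.
Subsquare: lon ⌊0.5642/0.0833333⌋ = 6 → g; lat ⌊0.1885/0.0416667⌋ = 4 → e.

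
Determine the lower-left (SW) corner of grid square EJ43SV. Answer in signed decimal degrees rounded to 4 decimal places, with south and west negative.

3.8750, -90.5000

Field E=4, J=9: +4·20° lon, +9·10° lat → SW at lon -100°, lat 0°.
Square 4, 3: +4·2° lon, +3·1° lat → SW at lon -92°, lat 3°.
Subsquare s=18, v=21: +18·0.0833333° lon, +21·0.0416667° lat → SW at lon -90.5°, lat 3.875°.
latitude 3.8750, longitude -90.5000.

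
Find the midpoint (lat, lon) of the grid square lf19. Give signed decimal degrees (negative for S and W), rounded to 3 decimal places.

-30.500, 43.000

Field L=11, F=5: +11·20° lon, +5·10° lat → SW at lon 40°, lat -40°.
Square 1, 9: +1·2° lon, +9·1° lat → SW at lon 42°, lat -31°.
Cell spans 2° lon × 1° lat. Centre is SW corner plus half of each.
latitude -30.500, longitude 43.000.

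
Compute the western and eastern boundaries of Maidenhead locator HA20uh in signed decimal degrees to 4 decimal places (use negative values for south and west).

-34.3333, -34.2500

Field H=7, A=0: +7·20° lon, +0·10° lat → SW at lon -40°, lat -90°.
Square 2, 0: +2·2° lon, +0·1° lat → SW at lon -36°, lat -90°.
Subsquare u=20, h=7: +20·0.0833333° lon, +7·0.0416667° lat → SW at lon -34.3333°, lat -89.7083°.
Cell spans 0.0833333° lon × 0.0416667° lat.
west -34.3333, east -34.2500.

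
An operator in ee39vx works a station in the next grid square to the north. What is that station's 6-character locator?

Latitude subsquare x = 23; +1 → 24, wraps to 0 = a, carry into square.
Latitude square 9; +1 → 10, wraps to 0, carry into field.
Latitude field E = 4; +1 → 5 = F.
The longitude characters are unchanged.

EF30va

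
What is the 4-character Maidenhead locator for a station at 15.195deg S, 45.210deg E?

Offset from 180°W / 90°S: lon 225.21°, lat 74.81°.
Field: lon ⌊225.21/20⌋ = 11 → L; lat ⌊74.81/10⌋ = 7 → H.
Square: lon ⌊5.21/2⌋ = 2; lat ⌊4.81/1⌋ = 4.

LH24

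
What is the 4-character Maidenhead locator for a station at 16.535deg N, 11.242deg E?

JK56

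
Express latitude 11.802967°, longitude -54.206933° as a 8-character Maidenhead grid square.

GK21vt52

Offset from 180°W / 90°S: lon 125.79307°, lat 101.80297°.
Field: lon ⌊125.79307/20⌋ = 6 → G; lat ⌊101.80297/10⌋ = 10 → K.
Square: lon ⌊5.79307/2⌋ = 2; lat ⌊1.80297/1⌋ = 1.
Subsquare: lon ⌊1.79307/0.0833333⌋ = 21 → v; lat ⌊0.80297/0.0416667⌋ = 19 → t.
Extended square: lon ⌊0.04307/0.00833333⌋ = 5; lat ⌊0.01130/0.00416667⌋ = 2.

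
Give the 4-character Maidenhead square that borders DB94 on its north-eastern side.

EB05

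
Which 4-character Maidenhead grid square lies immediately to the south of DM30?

DL39

Latitude square 0; −1 → -1, wraps to 9, carry into field.
Latitude field M = 12; −1 → 11 = L.
The longitude characters are unchanged.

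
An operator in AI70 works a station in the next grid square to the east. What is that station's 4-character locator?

AI80

Longitude square 7; +1 → 8.
The latitude characters are unchanged.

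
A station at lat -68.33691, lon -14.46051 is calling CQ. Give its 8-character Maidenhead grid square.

IC21sp49

Add 180° to longitude and 90° to latitude: 165.53949, 21.66309.
Field: 165.53949/20 → 8 → I, 21.66309/10 → 2 → C; chars IC.
Square: 5.53949/2 → 2, 1.66309/1 → 1; chars 21.
Subsquare: 1.53949/0.0833333 → 18 → s, 0.66309/0.0416667 → 15 → p; chars sp.
Extended square: 0.03949/0.00833333 → 4, 0.03809/0.00416667 → 9; chars 49.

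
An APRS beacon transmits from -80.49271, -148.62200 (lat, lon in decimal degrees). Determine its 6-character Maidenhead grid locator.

Offset from 180°W / 90°S: lon 31.3780°, lat 9.5073°.
Field (20°×10°, letters A–R): 31.3780/20 → 1 → B, 9.5073/10 → 0 → A; chars BA.
Square (2°×1°, digits 0–9): 11.3780/2 → 5, 9.5073/1 → 9; chars 59.
Subsquare (5′×2.5′, letters a–x): 1.3780/0.0833333 → 16 → q, 0.5073/0.0416667 → 12 → m; chars qm.

BA59qm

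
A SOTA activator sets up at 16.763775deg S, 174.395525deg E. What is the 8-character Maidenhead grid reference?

Shift to the Maidenhead origin (180°W, 90°S): lon 354.39553, lat 73.23623.
Field: lon ⌊354.39553/20⌋ = 17 → R; lat ⌊73.23623/10⌋ = 7 → H.
Square: lon ⌊14.39553/2⌋ = 7; lat ⌊3.23623/1⌋ = 3.
Subsquare: lon ⌊0.39553/0.0833333⌋ = 4 → e; lat ⌊0.23623/0.0416667⌋ = 5 → f.
Extended square: lon ⌊0.06219/0.00833333⌋ = 7; lat ⌊0.02789/0.00416667⌋ = 6.

RH73ef76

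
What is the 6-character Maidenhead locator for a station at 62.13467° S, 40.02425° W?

GC97xu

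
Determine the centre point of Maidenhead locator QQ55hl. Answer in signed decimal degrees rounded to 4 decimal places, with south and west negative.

Field Q=16, Q=16: +16·20° lon, +16·10° lat → SW at lon 140°, lat 70°.
Square 5, 5: +5·2° lon, +5·1° lat → SW at lon 150°, lat 75°.
Subsquare h=7, l=11: +7·0.0833333° lon, +11·0.0416667° lat → SW at lon 150.583°, lat 75.4583°.
Cell spans 0.0833333° lon × 0.0416667° lat. Centre is SW corner plus half of each.
latitude 75.4792, longitude 150.6250.

75.4792, 150.6250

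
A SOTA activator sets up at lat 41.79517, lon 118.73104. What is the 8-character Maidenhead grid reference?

ON91it70

Shift to the Maidenhead origin (180°W, 90°S): lon 298.73104, lat 131.79517.
Field: 298.73104/20 → 14 → O, 131.79517/10 → 13 → N; chars ON.
Square: 18.73104/2 → 9, 1.79517/1 → 1; chars 91.
Subsquare: 0.73104/0.0833333 → 8 → i, 0.79517/0.0416667 → 19 → t; chars it.
Extended square: 0.06437/0.00833333 → 7, 0.00350/0.00416667 → 0; chars 70.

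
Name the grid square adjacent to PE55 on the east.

PE65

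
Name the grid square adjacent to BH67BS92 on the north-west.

Longitude extended square 9; −1 → 8.
Latitude extended square 2; +1 → 3.

BH67bs83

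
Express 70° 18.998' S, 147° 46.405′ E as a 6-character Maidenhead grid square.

Offset from 180°W / 90°S: lon 327.7734°, lat 19.6834°.
Field: lon ⌊327.7734/20⌋ = 16 → Q; lat ⌊19.6834/10⌋ = 1 → B.
Square: lon ⌊7.7734/2⌋ = 3; lat ⌊9.6834/1⌋ = 9.
Subsquare: lon ⌊1.7734/0.0833333⌋ = 21 → v; lat ⌊0.6834/0.0416667⌋ = 16 → q.

QB39vq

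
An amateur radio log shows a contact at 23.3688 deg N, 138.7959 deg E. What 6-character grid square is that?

PL93ji

Shift to the Maidenhead origin (180°W, 90°S): lon 318.7959, lat 113.3688.
Field (20°×10°, letters A–R): lon ⌊318.7959/20⌋ = 15 → P; lat ⌊113.3688/10⌋ = 11 → L.
Square (2°×1°, digits 0–9): lon ⌊18.7959/2⌋ = 9; lat ⌊3.3688/1⌋ = 3.
Subsquare (5′×2.5′, letters a–x): lon ⌊0.7959/0.0833333⌋ = 9 → j; lat ⌊0.3688/0.0416667⌋ = 8 → i.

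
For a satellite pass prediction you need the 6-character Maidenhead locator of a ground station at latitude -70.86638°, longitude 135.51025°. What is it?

Shift to the Maidenhead origin (180°W, 90°S): lon 315.5103, lat 19.1336.
Field (20°×10°, letters A–R): 315.5103/20 → 15 → P, 19.1336/10 → 1 → B; chars PB.
Square (2°×1°, digits 0–9): 15.5103/2 → 7, 9.1336/1 → 9; chars 79.
Subsquare (5′×2.5′, letters a–x): 1.5103/0.0833333 → 18 → s, 0.1336/0.0416667 → 3 → d; chars sd.

PB79sd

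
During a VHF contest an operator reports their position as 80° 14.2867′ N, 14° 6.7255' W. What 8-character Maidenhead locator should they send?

IR20wf67

Add 180° to longitude and 90° to latitude: 165.88791, 170.23811.
Field: 165.88791/20 → 8 → I, 170.23811/10 → 17 → R; chars IR.
Square: 5.88791/2 → 2, 0.23811/1 → 0; chars 20.
Subsquare: 1.88791/0.0833333 → 22 → w, 0.23811/0.0416667 → 5 → f; chars wf.
Extended square: 0.05458/0.00833333 → 6, 0.02978/0.00416667 → 7; chars 67.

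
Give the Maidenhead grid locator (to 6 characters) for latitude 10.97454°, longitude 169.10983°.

Add 180° to longitude and 90° to latitude: 349.1098, 100.9745.
Field: lon ⌊349.1098/20⌋ = 17 → R; lat ⌊100.9745/10⌋ = 10 → K.
Square: lon ⌊9.1098/2⌋ = 4; lat ⌊0.9745/1⌋ = 0.
Subsquare: lon ⌊1.1098/0.0833333⌋ = 13 → n; lat ⌊0.9745/0.0416667⌋ = 23 → x.

RK40nx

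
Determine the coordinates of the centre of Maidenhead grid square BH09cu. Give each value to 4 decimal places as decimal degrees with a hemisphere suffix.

Field B=1, H=7: +1·20° lon, +7·10° lat → SW at lon -160°, lat -20°.
Square 0, 9: +0·2° lon, +9·1° lat → SW at lon -160°, lat -11°.
Subsquare c=2, u=20: +2·0.0833333° lon, +20·0.0416667° lat → SW at lon -159.833°, lat -10.1667°.
Cell spans 0.0833333° lon × 0.0416667° lat. Centre is SW corner plus half of each.
latitude 10.1458° S, longitude 159.7917° W.

10.1458° S, 159.7917° W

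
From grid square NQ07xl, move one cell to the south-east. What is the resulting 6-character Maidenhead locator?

NQ17ak

Longitude subsquare x = 23; +1 → 24, wraps to 0 = a, carry into square.
Longitude square 0; +1 → 1.
Latitude subsquare l = 11; −1 → 10 = k.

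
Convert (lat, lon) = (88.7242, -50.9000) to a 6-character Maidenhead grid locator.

Shift to the Maidenhead origin (180°W, 90°S): lon 129.1000, lat 178.7242.
Field (20°×10°, letters A–R): 129.1000/20 → 6 → G, 178.7242/10 → 17 → R; chars GR.
Square (2°×1°, digits 0–9): 9.1000/2 → 4, 8.7242/1 → 8; chars 48.
Subsquare (5′×2.5′, letters a–x): 1.1000/0.0833333 → 13 → n, 0.7242/0.0416667 → 17 → r; chars nr.

GR48nr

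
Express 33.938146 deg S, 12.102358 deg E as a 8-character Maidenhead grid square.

JF66bb24

Shift to the Maidenhead origin (180°W, 90°S): lon 192.10236, lat 56.06185.
Field: 192.10236/20 → 9 → J, 56.06185/10 → 5 → F; chars JF.
Square: 12.10236/2 → 6, 6.06185/1 → 6; chars 66.
Subsquare: 0.10236/0.0833333 → 1 → b, 0.06185/0.0416667 → 1 → b; chars bb.
Extended square: 0.01902/0.00833333 → 2, 0.02019/0.00416667 → 4; chars 24.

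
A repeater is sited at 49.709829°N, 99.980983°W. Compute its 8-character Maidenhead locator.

EN09ar20

Offset from 180°W / 90°S: lon 80.01902°, lat 139.70983°.
Field (20°×10°, letters A–R): 80.01902/20 → 4 → E, 139.70983/10 → 13 → N; chars EN.
Square (2°×1°, digits 0–9): 0.01902/2 → 0, 9.70983/1 → 9; chars 09.
Subsquare (5′×2.5′, letters a–x): 0.01902/0.0833333 → 0 → a, 0.70983/0.0416667 → 17 → r; chars ar.
Extended square (30″×15″, digits 0–9): 0.01902/0.00833333 → 2, 0.00150/0.00416667 → 0; chars 20.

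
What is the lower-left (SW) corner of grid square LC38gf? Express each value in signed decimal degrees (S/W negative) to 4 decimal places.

Field L=11, C=2: +11·20° lon, +2·10° lat → SW at lon 40°, lat -70°.
Square 3, 8: +3·2° lon, +8·1° lat → SW at lon 46°, lat -62°.
Subsquare g=6, f=5: +6·0.0833333° lon, +5·0.0416667° lat → SW at lon 46.5°, lat -61.7917°.
latitude -61.7917, longitude 46.5000.

-61.7917, 46.5000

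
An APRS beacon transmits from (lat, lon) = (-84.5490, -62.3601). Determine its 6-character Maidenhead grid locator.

FA85tk

Add 180° to longitude and 90° to latitude: 117.6399, 5.4510.
Field: 117.6399/20 → 5 → F, 5.4510/10 → 0 → A; chars FA.
Square: 17.6399/2 → 8, 5.4510/1 → 5; chars 85.
Subsquare: 1.6399/0.0833333 → 19 → t, 0.4510/0.0416667 → 10 → k; chars tk.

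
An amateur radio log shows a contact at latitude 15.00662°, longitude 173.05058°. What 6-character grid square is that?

RK65ma

Add 180° to longitude and 90° to latitude: 353.0506, 105.0066.
Field (20°×10°, letters A–R): 353.0506/20 → 17 → R, 105.0066/10 → 10 → K; chars RK.
Square (2°×1°, digits 0–9): 13.0506/2 → 6, 5.0066/1 → 5; chars 65.
Subsquare (5′×2.5′, letters a–x): 1.0506/0.0833333 → 12 → m, 0.0066/0.0416667 → 0 → a; chars ma.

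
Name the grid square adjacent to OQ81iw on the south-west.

Longitude subsquare i = 8; −1 → 7 = h.
Latitude subsquare w = 22; −1 → 21 = v.

OQ81hv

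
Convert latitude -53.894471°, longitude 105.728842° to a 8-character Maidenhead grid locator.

Offset from 180°W / 90°S: lon 285.72884°, lat 36.10553°.
Field: lon ⌊285.72884/20⌋ = 14 → O; lat ⌊36.10553/10⌋ = 3 → D.
Square: lon ⌊5.72884/2⌋ = 2; lat ⌊6.10553/1⌋ = 6.
Subsquare: lon ⌊1.72884/0.0833333⌋ = 20 → u; lat ⌊0.10553/0.0416667⌋ = 2 → c.
Extended square: lon ⌊0.06218/0.00833333⌋ = 7; lat ⌊0.02220/0.00416667⌋ = 5.

OD26uc75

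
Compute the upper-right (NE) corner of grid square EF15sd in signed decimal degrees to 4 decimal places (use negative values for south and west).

-34.8333, -96.4167

Field E=4, F=5: +4·20° lon, +5·10° lat → SW at lon -100°, lat -40°.
Square 1, 5: +1·2° lon, +5·1° lat → SW at lon -98°, lat -35°.
Subsquare s=18, d=3: +18·0.0833333° lon, +3·0.0416667° lat → SW at lon -96.5°, lat -34.875°.
Cell spans 0.0833333° lon × 0.0416667° lat. NE corner is SW corner plus one full cell.
latitude -34.8333, longitude -96.4167.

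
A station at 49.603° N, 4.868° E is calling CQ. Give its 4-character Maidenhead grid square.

Add 180° to longitude and 90° to latitude: 184.87, 139.60.
Field (20°×10°, letters A–R): 184.87/20 → 9 → J, 139.60/10 → 13 → N; chars JN.
Square (2°×1°, digits 0–9): 4.87/2 → 2, 9.60/1 → 9; chars 29.

JN29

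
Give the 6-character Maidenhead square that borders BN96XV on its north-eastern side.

Longitude subsquare x = 23; +1 → 24, wraps to 0 = a, carry into square.
Longitude square 9; +1 → 10, wraps to 0, carry into field.
Longitude field B = 1; +1 → 2 = C.
Latitude subsquare v = 21; +1 → 22 = w.

CN06aw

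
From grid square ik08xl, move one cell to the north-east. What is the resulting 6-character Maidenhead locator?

Longitude subsquare x = 23; +1 → 24, wraps to 0 = a, carry into square.
Longitude square 0; +1 → 1.
Latitude subsquare l = 11; +1 → 12 = m.

IK18am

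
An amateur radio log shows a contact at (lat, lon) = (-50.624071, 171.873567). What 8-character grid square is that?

Shift to the Maidenhead origin (180°W, 90°S): lon 351.87357, lat 39.37593.
Field: 351.87357/20 → 17 → R, 39.37593/10 → 3 → D; chars RD.
Square: 11.87357/2 → 5, 9.37593/1 → 9; chars 59.
Subsquare: 1.87357/0.0833333 → 22 → w, 0.37593/0.0416667 → 9 → j; chars wj.
Extended square: 0.04023/0.00833333 → 4, 0.00093/0.00416667 → 0; chars 40.

RD59wj40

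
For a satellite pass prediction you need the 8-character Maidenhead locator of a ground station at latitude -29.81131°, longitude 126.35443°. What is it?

PG30ee25

Offset from 180°W / 90°S: lon 306.35443°, lat 60.18869°.
Field: lon ⌊306.35443/20⌋ = 15 → P; lat ⌊60.18869/10⌋ = 6 → G.
Square: lon ⌊6.35443/2⌋ = 3; lat ⌊0.18869/1⌋ = 0.
Subsquare: lon ⌊0.35443/0.0833333⌋ = 4 → e; lat ⌊0.18869/0.0416667⌋ = 4 → e.
Extended square: lon ⌊0.02110/0.00833333⌋ = 2; lat ⌊0.02202/0.00416667⌋ = 5.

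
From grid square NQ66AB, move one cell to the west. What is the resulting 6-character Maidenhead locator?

NQ56xb

Longitude subsquare a = 0; −1 → -1, wraps to 23 = x, carry into square.
Longitude square 6; −1 → 5.
The latitude characters are unchanged.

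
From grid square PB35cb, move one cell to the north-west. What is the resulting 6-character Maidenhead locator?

Longitude subsquare c = 2; −1 → 1 = b.
Latitude subsquare b = 1; +1 → 2 = c.

PB35bc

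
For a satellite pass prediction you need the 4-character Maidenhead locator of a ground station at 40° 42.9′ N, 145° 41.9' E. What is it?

QN20

Shift to the Maidenhead origin (180°W, 90°S): lon 325.70, lat 130.72.
Field: 325.70/20 → 16 → Q, 130.72/10 → 13 → N; chars QN.
Square: 5.70/2 → 2, 0.72/1 → 0; chars 20.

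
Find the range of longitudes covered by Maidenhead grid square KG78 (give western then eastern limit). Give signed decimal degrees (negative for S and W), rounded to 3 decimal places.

34.000, 36.000

Field K=10, G=6: +10·20° lon, +6·10° lat → SW at lon 20°, lat -30°.
Square 7, 8: +7·2° lon, +8·1° lat → SW at lon 34°, lat -22°.
Cell spans 2° lon × 1° lat.
west 34.000, east 36.000.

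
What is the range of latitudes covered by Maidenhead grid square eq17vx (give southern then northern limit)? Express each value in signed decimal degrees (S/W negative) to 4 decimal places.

Field E=4, Q=16: +4·20° lon, +16·10° lat → SW at lon -100°, lat 70°.
Square 1, 7: +1·2° lon, +7·1° lat → SW at lon -98°, lat 77°.
Subsquare v=21, x=23: +21·0.0833333° lon, +23·0.0416667° lat → SW at lon -96.25°, lat 77.9583°.
Cell spans 0.0833333° lon × 0.0416667° lat.
south 77.9583, north 78.0000.

77.9583, 78.0000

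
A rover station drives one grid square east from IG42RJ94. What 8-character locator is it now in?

IG42sj04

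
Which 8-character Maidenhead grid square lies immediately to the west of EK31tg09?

Longitude extended square 0; −1 → -1, wraps to 9, carry into subsquare.
Longitude subsquare t = 19; −1 → 18 = s.
The latitude characters are unchanged.

EK31sg99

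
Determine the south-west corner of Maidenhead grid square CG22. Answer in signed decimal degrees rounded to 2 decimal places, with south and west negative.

Field C=2, G=6: +2·20° lon, +6·10° lat → SW at lon -140°, lat -30°.
Square 2, 2: +2·2° lon, +2·1° lat → SW at lon -136°, lat -28°.
latitude -28.00, longitude -136.00.

-28.00, -136.00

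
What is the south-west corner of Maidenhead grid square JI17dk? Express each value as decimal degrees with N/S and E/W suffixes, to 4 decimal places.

Field J=9, I=8: +9·20° lon, +8·10° lat → SW at lon 0°, lat -10°.
Square 1, 7: +1·2° lon, +7·1° lat → SW at lon 2°, lat -3°.
Subsquare d=3, k=10: +3·0.0833333° lon, +10·0.0416667° lat → SW at lon 2.25°, lat -2.58333°.
latitude 2.5833° S, longitude 2.2500° E.

2.5833° S, 2.2500° E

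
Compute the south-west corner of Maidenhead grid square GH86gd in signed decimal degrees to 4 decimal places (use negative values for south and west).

Field G=6, H=7: +6·20° lon, +7·10° lat → SW at lon -60°, lat -20°.
Square 8, 6: +8·2° lon, +6·1° lat → SW at lon -44°, lat -14°.
Subsquare g=6, d=3: +6·0.0833333° lon, +3·0.0416667° lat → SW at lon -43.5°, lat -13.875°.
latitude -13.8750, longitude -43.5000.

-13.8750, -43.5000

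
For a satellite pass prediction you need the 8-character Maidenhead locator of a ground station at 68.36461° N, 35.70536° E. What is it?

Add 180° to longitude and 90° to latitude: 215.70536, 158.36461.
Field (20°×10°, letters A–R): 215.70536/20 → 10 → K, 158.36461/10 → 15 → P; chars KP.
Square (2°×1°, digits 0–9): 15.70536/2 → 7, 8.36461/1 → 8; chars 78.
Subsquare (5′×2.5′, letters a–x): 1.70536/0.0833333 → 20 → u, 0.36461/0.0416667 → 8 → i; chars ui.
Extended square (30″×15″, digits 0–9): 0.03869/0.00833333 → 4, 0.03128/0.00416667 → 7; chars 47.

KP78ui47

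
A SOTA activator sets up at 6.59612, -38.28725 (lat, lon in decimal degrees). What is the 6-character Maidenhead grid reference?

Offset from 180°W / 90°S: lon 141.7127°, lat 96.5961°.
Field: lon ⌊141.7127/20⌋ = 7 → H; lat ⌊96.5961/10⌋ = 9 → J.
Square: lon ⌊1.7127/2⌋ = 0; lat ⌊6.5961/1⌋ = 6.
Subsquare: lon ⌊1.7127/0.0833333⌋ = 20 → u; lat ⌊0.5961/0.0416667⌋ = 14 → o.

HJ06uo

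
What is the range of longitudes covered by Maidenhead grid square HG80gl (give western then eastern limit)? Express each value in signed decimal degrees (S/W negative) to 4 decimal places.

-23.5000, -23.4167

Field H=7, G=6: +7·20° lon, +6·10° lat → SW at lon -40°, lat -30°.
Square 8, 0: +8·2° lon, +0·1° lat → SW at lon -24°, lat -30°.
Subsquare g=6, l=11: +6·0.0833333° lon, +11·0.0416667° lat → SW at lon -23.5°, lat -29.5417°.
Cell spans 0.0833333° lon × 0.0416667° lat.
west -23.5000, east -23.4167.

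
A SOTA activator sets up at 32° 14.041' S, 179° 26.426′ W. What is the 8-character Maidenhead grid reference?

AF07gs73

Shift to the Maidenhead origin (180°W, 90°S): lon 0.55957, lat 57.76598.
Field: lon ⌊0.55957/20⌋ = 0 → A; lat ⌊57.76598/10⌋ = 5 → F.
Square: lon ⌊0.55957/2⌋ = 0; lat ⌊7.76598/1⌋ = 7.
Subsquare: lon ⌊0.55957/0.0833333⌋ = 6 → g; lat ⌊0.76598/0.0416667⌋ = 18 → s.
Extended square: lon ⌊0.05957/0.00833333⌋ = 7; lat ⌊0.01598/0.00416667⌋ = 3.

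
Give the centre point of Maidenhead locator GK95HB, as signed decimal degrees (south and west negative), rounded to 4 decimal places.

Field G=6, K=10: +6·20° lon, +10·10° lat → SW at lon -60°, lat 10°.
Square 9, 5: +9·2° lon, +5·1° lat → SW at lon -42°, lat 15°.
Subsquare h=7, b=1: +7·0.0833333° lon, +1·0.0416667° lat → SW at lon -41.4167°, lat 15.0417°.
Cell spans 0.0833333° lon × 0.0416667° lat. Centre is SW corner plus half of each.
latitude 15.0625, longitude -41.3750.

15.0625, -41.3750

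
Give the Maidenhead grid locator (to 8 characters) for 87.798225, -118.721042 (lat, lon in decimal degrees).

DR07pt31

Shift to the Maidenhead origin (180°W, 90°S): lon 61.27896, lat 177.79823.
Field (20°×10°, letters A–R): lon ⌊61.27896/20⌋ = 3 → D; lat ⌊177.79823/10⌋ = 17 → R.
Square (2°×1°, digits 0–9): lon ⌊1.27896/2⌋ = 0; lat ⌊7.79823/1⌋ = 7.
Subsquare (5′×2.5′, letters a–x): lon ⌊1.27896/0.0833333⌋ = 15 → p; lat ⌊0.79823/0.0416667⌋ = 19 → t.
Extended square (30″×15″, digits 0–9): lon ⌊0.02896/0.00833333⌋ = 3; lat ⌊0.00656/0.00416667⌋ = 1.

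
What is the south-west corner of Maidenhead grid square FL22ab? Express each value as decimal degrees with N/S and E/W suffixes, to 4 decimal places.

22.0417° N, 76.0000° W

Field F=5, L=11: +5·20° lon, +11·10° lat → SW at lon -80°, lat 20°.
Square 2, 2: +2·2° lon, +2·1° lat → SW at lon -76°, lat 22°.
Subsquare a=0, b=1: +0·0.0833333° lon, +1·0.0416667° lat → SW at lon -76°, lat 22.0417°.
latitude 22.0417° N, longitude 76.0000° W.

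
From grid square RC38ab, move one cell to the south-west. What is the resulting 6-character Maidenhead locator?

RC28xa

Longitude subsquare a = 0; −1 → -1, wraps to 23 = x, carry into square.
Longitude square 3; −1 → 2.
Latitude subsquare b = 1; −1 → 0 = a.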